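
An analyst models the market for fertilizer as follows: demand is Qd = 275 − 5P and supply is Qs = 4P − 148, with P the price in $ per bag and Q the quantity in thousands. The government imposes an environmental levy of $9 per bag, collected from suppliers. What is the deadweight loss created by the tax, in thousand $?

Deadweight loss = $90 thousand.

Without the tax, 275 − 5P = 4P − 148 gives 9P = 423, so P* = $47 and Q* = 40.
With the tax collected from suppliers, supply shifts: Qs = 4(P − 9) − 148.
New equilibrium: consumers pay $51, suppliers receive $42, Q = 20. (Wedge: Pb − Ps = 9.)
Quantity falls by |ΔQ| = |40 − 20| = 20.
DWL = ½ · t · |ΔQ| = ½ · 9 · 20 = $90.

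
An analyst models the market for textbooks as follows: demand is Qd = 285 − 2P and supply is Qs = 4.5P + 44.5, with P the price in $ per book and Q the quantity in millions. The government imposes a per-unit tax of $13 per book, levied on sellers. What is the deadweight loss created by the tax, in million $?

Deadweight loss = $117 million.

Before the tax: set 285 − 2P = 4.5P + 44.5 → P* = $37, Q* = 211.
With the tax collected from sellers, supply shifts: Qs = 4.5(P − 13) + 44.5.
New equilibrium: buyers pay $46, sellers receive $33, Q = 193. (Wedge: Pb − Ps = 13.)
Quantity falls by |ΔQ| = |211 − 193| = 18.
DWL = ½ · t · |ΔQ| = ½ · 13 · 18 = $117.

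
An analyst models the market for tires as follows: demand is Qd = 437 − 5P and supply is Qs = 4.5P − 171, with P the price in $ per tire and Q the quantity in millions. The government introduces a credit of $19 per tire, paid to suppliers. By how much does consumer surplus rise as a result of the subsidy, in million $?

Without the subsidy, 437 − 5P = 4.5P − 171 gives 9.5P = 608, so P* = $64 and Q* = 117.
With a per-unit subsidy paid to suppliers, each receives P + 19 per unit sold, so supply becomes Qs = 4.5(P + 19) − 171.
Solving gives Q = 162 with buyers paying $55 and suppliers receiving $74 (the $19 wedge).
ΔCS is the trapezoid between Q = 162 and Q = 117 of height $9: ½ · (117 + 162) · 9 = $1255.5.

Consumer surplus rises by $1255.5 million.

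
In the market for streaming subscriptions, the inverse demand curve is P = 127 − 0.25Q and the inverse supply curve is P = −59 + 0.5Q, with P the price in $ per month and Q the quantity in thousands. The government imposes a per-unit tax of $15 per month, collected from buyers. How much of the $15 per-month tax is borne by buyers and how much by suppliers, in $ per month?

Inverting to Q(P) form: Qd = 508 − 4P; Qs = 2P + 118.
Before the tax: set 508 − 4P = 2P + 118 → P* = $65, Q* = 248.
With the tax collected from buyers, demand (in seller-price terms) shifts: Qd = 508 − 4(P + 15).
Solving gives Q = 228 with buyers paying $70 and suppliers receiving $55 (the $15 wedge).
Burden on buyers: $5; on suppliers: $10. (They sum to $15.)
The less price-elastic side of the market bears the larger share of a per-unit tax.

Buyers bear $5 per month; suppliers bear $10 per month.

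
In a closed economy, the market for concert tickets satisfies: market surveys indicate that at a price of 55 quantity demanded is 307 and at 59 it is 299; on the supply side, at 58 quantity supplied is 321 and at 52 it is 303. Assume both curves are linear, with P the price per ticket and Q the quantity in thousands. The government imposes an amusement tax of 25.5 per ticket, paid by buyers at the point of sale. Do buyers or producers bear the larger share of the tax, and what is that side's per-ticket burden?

Buyers bear the larger share: 15.3 per ticket.

Demand slope: (299 − 307)/(59 − 55) = -2, so Qd = 417 − 2P.
Supply slope: (303 − 321)/(52 − 58) = 3, so Qs = 3P + 147.
Before the tax: set 417 − 2P = 3P + 147 → P* = 54, Q* = 309.
With the tax collected from buyers, demand (in seller-price terms) shifts: Qd = 417 − 2(P + 25.5).
Solving gives Q = 278.4 with buyers paying 69.3 and producers receiving 43.8 (the 25.5 wedge).
Per-ticket burden: buyers 15.3, producers 10.2.
Buyers take the larger share because demand is less price-elastic here (demand slope 2 vs supply slope 3).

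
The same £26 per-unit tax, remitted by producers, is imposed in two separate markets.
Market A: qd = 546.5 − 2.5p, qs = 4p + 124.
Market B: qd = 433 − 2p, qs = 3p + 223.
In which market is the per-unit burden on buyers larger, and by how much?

Market A: pre-tax p* = £65, q* = 384; post-tax q = 344; per-unit burden on buyers = £16.
Market B: pre-tax p* = £42, q* = 349; post-tax q = 317.8; per-unit burden on buyers = £15.6.
Difference: £16 vs £15.6 → market A is larger by £0.4.

Market A, by £0.4.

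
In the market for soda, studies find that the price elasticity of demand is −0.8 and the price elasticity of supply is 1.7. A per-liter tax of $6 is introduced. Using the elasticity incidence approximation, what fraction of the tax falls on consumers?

Consumers' share ≈ 0.68.

Incidence ratio: consumers' share ≈ εs / (εs + |εd|) = 1.7 / (1.7 + 0.8) = 0.68.
Supply is the more elastic side, so consumers bear the larger share.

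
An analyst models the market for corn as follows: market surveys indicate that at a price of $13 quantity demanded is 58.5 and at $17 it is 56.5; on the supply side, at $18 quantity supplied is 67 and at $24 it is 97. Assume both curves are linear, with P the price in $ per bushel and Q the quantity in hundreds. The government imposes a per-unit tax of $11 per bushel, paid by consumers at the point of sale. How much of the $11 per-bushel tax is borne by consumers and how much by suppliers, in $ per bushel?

Consumers bear $10 per bushel; suppliers bear $1 per bushel.

Demand slope: (56.5 − 58.5)/(17 − 13) = -0.5, so Qd = 65 − 0.5P.
Supply slope: (97 − 67)/(24 − 18) = 5, so Qs = 5P − 23.
Without the tax, 65 − 0.5P = 5P − 23 gives 5.5P = 88, so P* = $16 and Q* = 57.
With the tax collected from consumers, demand (in seller-price terms) shifts: Qd = 65 − 0.5(P + 11).
Solving gives Q = 52 with consumers paying $26 and suppliers receiving $15 (the $11 wedge).
Burden on consumers: $10; on suppliers: $1. (They sum to $11.)
The less price-elastic side of the market bears the larger share of a per-unit tax.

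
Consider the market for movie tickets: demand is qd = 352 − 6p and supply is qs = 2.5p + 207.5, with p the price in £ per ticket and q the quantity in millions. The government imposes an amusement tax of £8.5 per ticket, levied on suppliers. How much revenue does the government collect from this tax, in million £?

Tax revenue = £1997.5 million.

Without the tax, 352 − 6p = 2.5p + 207.5 gives 8.5p = 144.5, so p* = £17 and q* = 250.
With the tax collected from suppliers, supply shifts: qs = 2.5(p − 8.5) + 207.5.
New equilibrium: buyers pay £19.5, suppliers receive £11, q = 235. (Wedge: pb − ps = 8.5.)
Revenue = t · Q = 8.5 · 235 = £1997.5.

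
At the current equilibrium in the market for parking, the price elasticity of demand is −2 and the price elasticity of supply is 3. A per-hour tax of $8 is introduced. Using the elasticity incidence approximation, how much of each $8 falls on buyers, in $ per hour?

Buyers bear ≈ $4.8 per hour.

Incidence ratio: buyers' share ≈ εs / (εs + |εd|) = 3 / (3 + 2) = 0.6.
So buyers bear ≈ 0.6 × $8 = $4.8; producers bear $3.2.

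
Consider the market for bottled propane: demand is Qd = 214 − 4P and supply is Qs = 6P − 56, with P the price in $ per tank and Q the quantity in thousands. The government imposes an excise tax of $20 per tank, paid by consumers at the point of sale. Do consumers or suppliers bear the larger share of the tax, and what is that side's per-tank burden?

Consumers bear the larger share: $12 per tank.

Without the tax, 214 − 4P = 6P − 56 gives 10P = 270, so P* = $27 and Q* = 106.
With the tax collected from consumers, demand (in seller-price terms) shifts: Qd = 214 − 4(P + 20).
Solving gives Q = 58 with consumers paying $39 and suppliers receiving $19 (the $20 wedge).
Per-tank burden: consumers $12, suppliers $8.
Consumers take the larger share because demand is less price-elastic here (demand slope 4 vs supply slope 6).
The less price-elastic side of the market bears the larger share of a per-unit tax.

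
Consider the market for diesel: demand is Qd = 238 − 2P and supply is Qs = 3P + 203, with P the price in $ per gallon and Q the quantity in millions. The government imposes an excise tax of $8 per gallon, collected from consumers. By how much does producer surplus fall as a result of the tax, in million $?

Without the tax, 238 − 2P = 3P + 203 gives 5P = 35, so P* = $7 and Q* = 224.
With the tax collected from consumers, demand (in seller-price terms) shifts: Qd = 238 − 2(P + 8).
Solving gives Q = 214.4 with consumers paying $11.8 and suppliers receiving $3.8 (the $8 wedge).
ΔPS is the trapezoid between Q = 214.4 and Q = 224 of height $3.2: ½ · (224 + 214.4) · 3.2 = $701.44.

Producer surplus falls by $701.44 million.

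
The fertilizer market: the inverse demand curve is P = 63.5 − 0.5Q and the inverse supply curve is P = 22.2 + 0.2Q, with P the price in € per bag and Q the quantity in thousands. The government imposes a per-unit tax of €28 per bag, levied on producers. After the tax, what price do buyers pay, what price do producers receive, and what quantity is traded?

Buyers pay €54; producers receive €26; quantity = 19.

Rewrite in direct form: Qd = 127 − 2P and Qs = 5P − 111.
Without the tax, 127 − 2P = 5P − 111 gives 7P = 238, so P* = €34 and Q* = 59.
With the tax collected from producers, supply shifts: Qs = 5(P − 28) − 111.
Solving gives Q = 19 with buyers paying €54 and producers receiving €26 (the €28 wedge).
The less price-elastic side of the market bears the larger share of a per-unit tax.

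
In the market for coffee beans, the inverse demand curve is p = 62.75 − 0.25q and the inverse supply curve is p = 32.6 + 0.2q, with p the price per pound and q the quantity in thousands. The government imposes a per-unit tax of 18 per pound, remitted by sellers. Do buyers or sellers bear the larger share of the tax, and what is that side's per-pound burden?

Buyers bear the larger share: 10 per pound.

Rewrite in direct form: qd = 251 − 4p and qs = 5p − 163.
Without the tax, 251 − 4p = 5p − 163 gives 9p = 414, so p* = 46 and q* = 67.
With the tax collected from sellers, supply shifts: qs = 5(p − 18) − 163.
Solving gives q = 27 with buyers paying 56 and sellers receiving 38 (the 18 wedge).
Per-pound burden: buyers 10, sellers 8.
Buyers take the larger share because demand is less price-elastic here (demand slope 4 vs supply slope 5).
The less price-elastic side of the market bears the larger share of a per-unit tax.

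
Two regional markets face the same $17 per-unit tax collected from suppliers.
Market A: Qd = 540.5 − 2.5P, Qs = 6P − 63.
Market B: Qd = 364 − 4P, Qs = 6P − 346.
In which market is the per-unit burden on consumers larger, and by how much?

Market A: pre-tax P* = $71, Q* = 363; post-tax Q = 333; per-unit burden on consumers = $12.
Market B: pre-tax P* = $71, Q* = 80; post-tax Q = 39.2; per-unit burden on consumers = $10.2.
Difference: $12 vs $10.2 → market A is larger by $1.8.

Market A, by $1.8.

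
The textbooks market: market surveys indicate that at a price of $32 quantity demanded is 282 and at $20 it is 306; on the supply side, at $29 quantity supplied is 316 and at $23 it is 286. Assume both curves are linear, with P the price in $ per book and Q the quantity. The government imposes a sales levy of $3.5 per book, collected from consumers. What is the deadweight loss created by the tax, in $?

Demand slope: (306 − 282)/(20 − 32) = -2, so Qd = 346 − 2P.
Supply slope: (286 − 316)/(23 − 29) = 5, so Qs = 5P + 171.
Without the tax, 346 − 2P = 5P + 171 gives 7P = 175, so P* = $25 and Q* = 296.
With the tax collected from consumers, demand (in seller-price terms) shifts: Qd = 346 − 2(P + 3.5).
New equilibrium: consumers pay $27.5, suppliers receive $24, Q = 291. (Wedge: Pb − Ps = 3.5.)
Quantity falls by |ΔQ| = |296 − 291| = 5.
DWL = ½ · t · |ΔQ| = ½ · 3.5 · 5 = $8.75.

Deadweight loss = $8.75.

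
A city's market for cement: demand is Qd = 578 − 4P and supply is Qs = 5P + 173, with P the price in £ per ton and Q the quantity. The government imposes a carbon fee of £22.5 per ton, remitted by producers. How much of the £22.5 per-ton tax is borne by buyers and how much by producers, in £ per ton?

Buyers bear £12.5 per ton; producers bear £10 per ton.

Before the tax: set 578 − 4P = 5P + 173 → P* = £45, Q* = 398.
With the tax collected from producers, supply shifts: Qs = 5(P − 22.5) + 173.
New equilibrium: buyers pay £57.5, producers receive £35, Q = 348. (Wedge: Pb − Ps = 22.5.)
Burden on buyers: £12.5; on producers: £10. (They sum to £22.5.)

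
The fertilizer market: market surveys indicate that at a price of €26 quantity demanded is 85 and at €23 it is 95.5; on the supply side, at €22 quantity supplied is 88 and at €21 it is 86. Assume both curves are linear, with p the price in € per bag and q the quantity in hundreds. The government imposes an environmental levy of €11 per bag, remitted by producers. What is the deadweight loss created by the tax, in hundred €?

Deadweight loss = €77 hundred.

Demand slope: (95.5 − 85)/(23 − 26) = -3.5, so qd = 176 − 3.5p.
Supply slope: (86 − 88)/(21 − 22) = 2, so qs = 2p + 44.
Without the tax, 176 − 3.5p = 2p + 44 gives 5.5p = 132, so p* = €24 and q* = 92.
With the tax collected from producers, supply shifts: qs = 2(p − 11) + 44.
Solving gives q = 78 with consumers paying €28 and producers receiving €17 (the €11 wedge).
Quantity falls by |ΔQ| = |92 − 78| = 14.
DWL = ½ · t · |ΔQ| = ½ · 11 · 14 = €77.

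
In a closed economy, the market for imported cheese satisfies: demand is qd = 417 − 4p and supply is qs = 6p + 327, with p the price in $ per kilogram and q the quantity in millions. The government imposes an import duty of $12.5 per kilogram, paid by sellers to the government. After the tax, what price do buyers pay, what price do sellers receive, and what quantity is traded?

Buyers pay $16.5; sellers receive $4; quantity = 351.

Before the tax: set 417 − 4p = 6p + 327 → p* = $9, q* = 381.
With the tax collected from sellers, supply shifts: qs = 6(p − 12.5) + 327.
Solving gives q = 351 with buyers paying $16.5 and sellers receiving $4 (the $12.5 wedge).
The less price-elastic side of the market bears the larger share of a per-unit tax.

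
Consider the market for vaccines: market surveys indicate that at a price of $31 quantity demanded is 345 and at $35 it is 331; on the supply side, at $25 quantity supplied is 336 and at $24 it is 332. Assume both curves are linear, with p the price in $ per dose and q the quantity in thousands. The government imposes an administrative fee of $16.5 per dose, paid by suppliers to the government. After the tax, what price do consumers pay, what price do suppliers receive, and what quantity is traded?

Demand slope: (331 − 345)/(35 − 31) = -3.5, so qd = 453.5 − 3.5p.
Supply slope: (332 − 336)/(24 − 25) = 4, so qs = 4p + 236.
Before the tax: set 453.5 − 3.5p = 4p + 236 → p* = $29, q* = 352.
With the tax collected from suppliers, supply shifts: qs = 4(p − 16.5) + 236.
Solving gives q = 321.2 with consumers paying $37.8 and suppliers receiving $21.3 (the $16.5 wedge).
The less price-elastic side of the market bears the larger share of a per-unit tax.

Consumers pay $37.8; suppliers receive $21.3; quantity = 321.2.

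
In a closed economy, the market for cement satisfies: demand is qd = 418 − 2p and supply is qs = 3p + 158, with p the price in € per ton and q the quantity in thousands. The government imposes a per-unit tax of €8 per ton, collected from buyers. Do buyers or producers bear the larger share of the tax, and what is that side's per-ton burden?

Buyers bear the larger share: €4.8 per ton.

Before the tax: set 418 − 2p = 3p + 158 → p* = €52, q* = 314.
With the tax collected from buyers, demand (in seller-price terms) shifts: qd = 418 − 2(p + 8).
Solving gives q = 304.4 with buyers paying €56.8 and producers receiving €48.8 (the €8 wedge).
Per-ton burden: buyers €4.8, producers €3.2.
Buyers take the larger share because demand is less price-elastic here (demand slope 2 vs supply slope 3).
The less price-elastic side of the market bears the larger share of a per-unit tax.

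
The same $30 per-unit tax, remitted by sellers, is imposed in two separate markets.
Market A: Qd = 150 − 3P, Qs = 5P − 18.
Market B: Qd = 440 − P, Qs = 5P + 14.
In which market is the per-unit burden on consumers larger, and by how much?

Market A: pre-tax P* = $21, Q* = 87; post-tax Q = 30.75; per-unit burden on consumers = $18.75.
Market B: pre-tax P* = $71, Q* = 369; post-tax Q = 344; per-unit burden on consumers = $25.
Difference: $18.75 vs $25 → market B is larger by $6.25.

Market B, by $6.25.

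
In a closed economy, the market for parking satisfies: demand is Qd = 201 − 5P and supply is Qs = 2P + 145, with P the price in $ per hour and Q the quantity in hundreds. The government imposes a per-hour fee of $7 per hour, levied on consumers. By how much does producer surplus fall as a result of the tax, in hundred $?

Producer surplus falls by $780 hundred.

Without the tax, 201 − 5P = 2P + 145 gives 7P = 56, so P* = $8 and Q* = 161.
With the tax collected from consumers, demand (in seller-price terms) shifts: Qd = 201 − 5(P + 7).
New equilibrium: consumers pay $10, producers receive $3, Q = 151. (Wedge: Pb − Ps = 7.)
ΔPS is the trapezoid between Q = 151 and Q = 161 of height $5: ½ · (161 + 151) · 5 = $780.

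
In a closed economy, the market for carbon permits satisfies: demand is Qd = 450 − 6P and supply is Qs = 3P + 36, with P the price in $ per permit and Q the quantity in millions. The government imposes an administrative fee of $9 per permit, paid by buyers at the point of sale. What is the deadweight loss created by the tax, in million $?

Before the tax: set 450 − 6P = 3P + 36 → P* = $46, Q* = 174.
With the tax collected from buyers, demand (in seller-price terms) shifts: Qd = 450 − 6(P + 9).
Solving gives Q = 156 with buyers paying $49 and producers receiving $40 (the $9 wedge).
Quantity falls by |ΔQ| = |174 − 156| = 18.
DWL = ½ · t · |ΔQ| = ½ · 9 · 18 = $81.

Deadweight loss = $81 million.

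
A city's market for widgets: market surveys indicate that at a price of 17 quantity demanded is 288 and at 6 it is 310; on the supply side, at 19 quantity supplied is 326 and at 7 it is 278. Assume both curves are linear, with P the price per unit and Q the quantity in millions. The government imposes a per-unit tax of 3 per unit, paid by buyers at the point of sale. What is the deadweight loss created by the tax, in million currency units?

Deadweight loss = 6 million.

Demand slope: (310 − 288)/(6 − 17) = -2, so Qd = 322 − 2P.
Supply slope: (278 − 326)/(7 − 19) = 4, so Qs = 4P + 250.
Without the tax, 322 − 2P = 4P + 250 gives 6P = 72, so P* = 12 and Q* = 298.
With the tax collected from buyers, demand (in seller-price terms) shifts: Qd = 322 − 2(P + 3).
New equilibrium: buyers pay 14, producers receive 11, Q = 294. (Wedge: Pb − Ps = 3.)
Quantity falls by |ΔQ| = |298 − 294| = 4.
DWL = ½ · t · |ΔQ| = ½ · 3 · 4 = 6.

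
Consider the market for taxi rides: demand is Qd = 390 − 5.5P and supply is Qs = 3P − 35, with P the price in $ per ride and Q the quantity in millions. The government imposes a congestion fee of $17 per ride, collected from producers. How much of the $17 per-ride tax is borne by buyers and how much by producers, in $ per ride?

Without the tax, 390 − 5.5P = 3P − 35 gives 8.5P = 425, so P* = $50 and Q* = 115.
With the tax collected from producers, supply shifts: Qs = 3(P − 17) − 35.
Solving gives Q = 82 with buyers paying $56 and producers receiving $39 (the $17 wedge).
Burden on buyers: $6; on producers: $11. (They sum to $17.)

Buyers bear $6 per ride; producers bear $11 per ride.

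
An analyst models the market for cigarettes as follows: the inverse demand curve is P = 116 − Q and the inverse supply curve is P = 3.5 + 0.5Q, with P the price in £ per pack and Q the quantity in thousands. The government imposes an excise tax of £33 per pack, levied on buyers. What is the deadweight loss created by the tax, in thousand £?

Deadweight loss = £363 thousand.

Inverting to Q(P) form: Qd = 116 − P; Qs = 2P − 7.
Before the tax: set 116 − P = 2P − 7 → P* = £41, Q* = 75.
With the tax collected from buyers, demand (in seller-price terms) shifts: Qd = 116 − (P + 33).
Solving gives Q = 53 with buyers paying £63 and sellers receiving £30 (the £33 wedge).
Quantity falls by |ΔQ| = |75 − 53| = 22.
DWL = ½ · t · |ΔQ| = ½ · 33 · 22 = £363.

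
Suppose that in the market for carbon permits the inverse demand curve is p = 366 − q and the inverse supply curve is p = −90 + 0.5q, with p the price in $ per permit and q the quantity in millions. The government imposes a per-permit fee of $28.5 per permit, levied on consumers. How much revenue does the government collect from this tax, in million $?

Rewrite in direct form: qd = 366 − p and qs = 2p + 180.
Before the tax: set 366 − p = 2p + 180 → p* = $62, q* = 304.
With the tax collected from consumers, demand (in seller-price terms) shifts: qd = 366 − (p + 28.5).
New equilibrium: consumers pay $81, suppliers receive $52.5, q = 285. (Wedge: pb − ps = 28.5.)
Revenue = t · Q = 28.5 · 285 = $8122.5.

Tax revenue = $8122.5 million.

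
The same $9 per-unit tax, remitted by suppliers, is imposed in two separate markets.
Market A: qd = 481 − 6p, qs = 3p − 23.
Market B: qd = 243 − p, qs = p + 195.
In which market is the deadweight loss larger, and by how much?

Market A, by $60.75.

Market A: pre-tax p* = $56, q* = 145; post-tax q = 127; deadweight loss = $81.
Market B: pre-tax p* = $24, q* = 219; post-tax q = 214.5; deadweight loss = $20.25.
Difference: $81 vs $20.25 → market A is larger by $60.75.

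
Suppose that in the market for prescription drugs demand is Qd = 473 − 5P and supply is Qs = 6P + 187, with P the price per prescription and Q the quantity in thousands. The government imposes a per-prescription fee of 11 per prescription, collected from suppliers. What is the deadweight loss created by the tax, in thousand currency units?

Without the tax, 473 − 5P = 6P + 187 gives 11P = 286, so P* = 26 and Q* = 343.
With the tax collected from suppliers, supply shifts: Qs = 6(P − 11) + 187.
Solving gives Q = 313 with consumers paying 32 and suppliers receiving 21 (the 11 wedge).
Quantity falls by |ΔQ| = |343 − 313| = 30.
DWL = ½ · t · |ΔQ| = ½ · 11 · 30 = 165.

Deadweight loss = 165 thousand.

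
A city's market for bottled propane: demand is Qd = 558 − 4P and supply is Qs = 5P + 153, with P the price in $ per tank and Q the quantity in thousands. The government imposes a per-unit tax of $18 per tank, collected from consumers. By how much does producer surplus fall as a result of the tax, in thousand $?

Producer surplus falls by $2864 thousand.

Before the tax: set 558 − 4P = 5P + 153 → P* = $45, Q* = 378.
With the tax collected from consumers, demand (in seller-price terms) shifts: Qd = 558 − 4(P + 18).
New equilibrium: consumers pay $55, suppliers receive $37, Q = 338. (Wedge: Pb − Ps = 18.)
ΔPS is the trapezoid between Q = 338 and Q = 378 of height $8: ½ · (378 + 338) · 8 = $2864.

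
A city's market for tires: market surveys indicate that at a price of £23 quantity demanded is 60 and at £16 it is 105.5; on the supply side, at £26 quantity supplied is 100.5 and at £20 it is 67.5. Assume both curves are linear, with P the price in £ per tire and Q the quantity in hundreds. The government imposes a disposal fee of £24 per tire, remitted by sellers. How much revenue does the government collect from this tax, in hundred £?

Tax revenue = £36 hundred.

Demand slope: (105.5 − 60)/(16 − 23) = -6.5, so Qd = 209.5 − 6.5P.
Supply slope: (67.5 − 100.5)/(20 − 26) = 5.5, so Qs = 5.5P − 42.5.
Before the tax: set 209.5 − 6.5P = 5.5P − 42.5 → P* = £21, Q* = 73.
With the tax collected from sellers, supply shifts: Qs = 5.5(P − 24) − 42.5.
New equilibrium: buyers pay £32, sellers receive £8, Q = 1.5. (Wedge: Pb − Ps = 24.)
Revenue = t · Q = 24 · 1.5 = £36.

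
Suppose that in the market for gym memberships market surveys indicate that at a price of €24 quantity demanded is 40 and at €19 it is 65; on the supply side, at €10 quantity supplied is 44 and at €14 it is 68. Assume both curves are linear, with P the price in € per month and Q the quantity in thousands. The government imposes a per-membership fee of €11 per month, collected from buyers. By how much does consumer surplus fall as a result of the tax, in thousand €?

Consumer surplus falls by €390 thousand.

Demand slope: (65 − 40)/(19 − 24) = -5, so Qd = 160 − 5P.
Supply slope: (68 − 44)/(14 − 10) = 6, so Qs = 6P − 16.
Before the tax: set 160 − 5P = 6P − 16 → P* = €16, Q* = 80.
With the tax collected from buyers, demand (in seller-price terms) shifts: Qd = 160 − 5(P + 11).
New equilibrium: buyers pay €22, suppliers receive €11, Q = 50. (Wedge: Pb − Ps = 11.)
ΔCS is the trapezoid between Q = 50 and Q = 80 of height €6: ½ · (80 + 50) · 6 = €390.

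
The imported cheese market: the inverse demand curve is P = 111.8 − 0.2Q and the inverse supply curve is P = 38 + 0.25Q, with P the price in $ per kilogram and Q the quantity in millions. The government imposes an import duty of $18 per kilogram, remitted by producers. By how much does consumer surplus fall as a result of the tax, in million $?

Rewrite in direct form: Qd = 559 − 5P and Qs = 4P − 152.
Before the tax: set 559 − 5P = 4P − 152 → P* = $79, Q* = 164.
With the tax collected from producers, supply shifts: Qs = 4(P − 18) − 152.
New equilibrium: buyers pay $87, producers receive $69, Q = 124. (Wedge: Pb − Ps = 18.)
ΔCS is the trapezoid between Q = 124 and Q = 164 of height $8: ½ · (164 + 124) · 8 = $1152.

Consumer surplus falls by $1152 million.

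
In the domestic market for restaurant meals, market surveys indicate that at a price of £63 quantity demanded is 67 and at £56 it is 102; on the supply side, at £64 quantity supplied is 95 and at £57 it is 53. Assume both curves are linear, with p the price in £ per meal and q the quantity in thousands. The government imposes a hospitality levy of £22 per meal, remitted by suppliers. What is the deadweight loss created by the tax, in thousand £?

Deadweight loss = £660 thousand.

Demand slope: (102 − 67)/(56 − 63) = -5, so qd = 382 − 5p.
Supply slope: (53 − 95)/(57 − 64) = 6, so qs = 6p − 289.
Without the tax, 382 − 5p = 6p − 289 gives 11p = 671, so p* = £61 and q* = 77.
With the tax collected from suppliers, supply shifts: qs = 6(p − 22) − 289.
Solving gives q = 17 with buyers paying £73 and suppliers receiving £51 (the £22 wedge).
Quantity falls by |ΔQ| = |77 − 17| = 60.
DWL = ½ · t · |ΔQ| = ½ · 22 · 60 = £660.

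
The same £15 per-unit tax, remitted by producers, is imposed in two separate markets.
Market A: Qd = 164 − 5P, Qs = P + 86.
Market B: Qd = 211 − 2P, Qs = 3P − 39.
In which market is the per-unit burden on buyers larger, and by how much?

Market B, by £6.5.

Market A: pre-tax P* = £13, Q* = 99; post-tax Q = 86.5; per-unit burden on buyers = £2.5.
Market B: pre-tax P* = £50, Q* = 111; post-tax Q = 93; per-unit burden on buyers = £9.
Difference: £2.5 vs £9 → market B is larger by £6.5.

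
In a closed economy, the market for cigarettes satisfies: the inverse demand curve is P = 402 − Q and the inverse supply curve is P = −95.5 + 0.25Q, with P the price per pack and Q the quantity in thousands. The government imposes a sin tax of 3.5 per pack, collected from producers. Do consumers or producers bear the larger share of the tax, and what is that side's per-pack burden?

Rewrite in direct form: Qd = 402 − P and Qs = 4P + 382.
Before the tax: set 402 − P = 4P + 382 → P* = 4, Q* = 398.
With the tax collected from producers, supply shifts: Qs = 4(P − 3.5) + 382.
Solving gives Q = 395.2 with consumers paying 6.8 and producers receiving 3.3 (the 3.5 wedge).
Per-pack burden: consumers 2.8, producers 0.7.
Consumers take the larger share because demand is less price-elastic here (demand slope 1 vs supply slope 4).
The less price-elastic side of the market bears the larger share of a per-unit tax.

Consumers bear the larger share: 2.8 per pack.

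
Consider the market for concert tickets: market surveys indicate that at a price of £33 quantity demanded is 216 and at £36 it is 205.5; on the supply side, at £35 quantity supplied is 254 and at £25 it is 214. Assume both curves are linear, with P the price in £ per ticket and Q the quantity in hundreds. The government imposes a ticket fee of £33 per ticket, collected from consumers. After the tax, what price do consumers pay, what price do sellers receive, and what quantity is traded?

Consumers pay £46.6; sellers receive £13.6; quantity = 168.4.

Demand slope: (205.5 − 216)/(36 − 33) = -3.5, so Qd = 331.5 − 3.5P.
Supply slope: (214 − 254)/(25 − 35) = 4, so Qs = 4P + 114.
Without the tax, 331.5 − 3.5P = 4P + 114 gives 7.5P = 217.5, so P* = £29 and Q* = 230.
With the tax collected from consumers, demand (in seller-price terms) shifts: Qd = 331.5 − 3.5(P + 33).
New equilibrium: consumers pay £46.6, sellers receive £13.6, Q = 168.4. (Wedge: Pb − Ps = 33.)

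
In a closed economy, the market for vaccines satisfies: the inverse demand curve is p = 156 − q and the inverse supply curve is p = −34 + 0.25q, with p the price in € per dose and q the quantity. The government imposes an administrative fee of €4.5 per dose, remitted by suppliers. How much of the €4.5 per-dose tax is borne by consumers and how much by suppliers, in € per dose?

Consumers bear €3.6 per dose; suppliers bear €0.9 per dose.

Rewrite in direct form: qd = 156 − p and qs = 4p + 136.
Without the tax, 156 − p = 4p + 136 gives 5p = 20, so p* = €4 and q* = 152.
With the tax collected from suppliers, supply shifts: qs = 4(p − 4.5) + 136.
New equilibrium: consumers pay €7.6, suppliers receive €3.1, q = 148.4. (Wedge: pb − ps = 4.5.)
Burden on consumers: €3.6; on suppliers: €0.9. (They sum to €4.5.)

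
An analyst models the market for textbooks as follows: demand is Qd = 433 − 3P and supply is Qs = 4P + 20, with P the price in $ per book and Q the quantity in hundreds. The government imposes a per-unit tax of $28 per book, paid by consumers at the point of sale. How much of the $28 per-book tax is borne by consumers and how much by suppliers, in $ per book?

Consumers bear $16 per book; suppliers bear $12 per book.

Before the tax: set 433 − 3P = 4P + 20 → P* = $59, Q* = 256.
With the tax collected from consumers, demand (in seller-price terms) shifts: Qd = 433 − 3(P + 28).
New equilibrium: consumers pay $75, suppliers receive $47, Q = 208. (Wedge: Pb − Ps = 28.)
Burden on consumers: $16; on suppliers: $12. (They sum to $28.)
The less price-elastic side of the market bears the larger share of a per-unit tax.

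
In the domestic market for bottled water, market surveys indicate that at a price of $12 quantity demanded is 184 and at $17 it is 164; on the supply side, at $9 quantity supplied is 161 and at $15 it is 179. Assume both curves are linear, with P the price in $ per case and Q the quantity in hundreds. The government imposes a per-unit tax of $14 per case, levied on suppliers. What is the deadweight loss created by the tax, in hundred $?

Deadweight loss = $168 hundred.

Demand slope: (164 − 184)/(17 − 12) = -4, so Qd = 232 − 4P.
Supply slope: (179 − 161)/(15 − 9) = 3, so Qs = 3P + 134.
Before the tax: set 232 − 4P = 3P + 134 → P* = $14, Q* = 176.
With the tax collected from suppliers, supply shifts: Qs = 3(P − 14) + 134.
New equilibrium: consumers pay $20, suppliers receive $6, Q = 152. (Wedge: Pb − Ps = 14.)
Quantity falls by |ΔQ| = |176 − 152| = 24.
DWL = ½ · t · |ΔQ| = ½ · 14 · 24 = $168.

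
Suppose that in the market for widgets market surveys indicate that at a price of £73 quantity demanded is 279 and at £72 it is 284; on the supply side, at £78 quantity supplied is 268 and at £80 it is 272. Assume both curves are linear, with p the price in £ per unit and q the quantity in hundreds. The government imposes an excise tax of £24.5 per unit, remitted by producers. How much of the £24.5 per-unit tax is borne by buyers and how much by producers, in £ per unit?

Buyers bear £7 per unit; producers bear £17.5 per unit.

Demand slope: (284 − 279)/(72 − 73) = -5, so qd = 644 − 5p.
Supply slope: (272 − 268)/(80 − 78) = 2, so qs = 2p + 112.
Without the tax, 644 − 5p = 2p + 112 gives 7p = 532, so p* = £76 and q* = 264.
With the tax collected from producers, supply shifts: qs = 2(p − 24.5) + 112.
Solving gives q = 229 with buyers paying £83 and producers receiving £58.5 (the £24.5 wedge).
Burden on buyers: £7; on producers: £17.5. (They sum to £24.5.)
The less price-elastic side of the market bears the larger share of a per-unit tax.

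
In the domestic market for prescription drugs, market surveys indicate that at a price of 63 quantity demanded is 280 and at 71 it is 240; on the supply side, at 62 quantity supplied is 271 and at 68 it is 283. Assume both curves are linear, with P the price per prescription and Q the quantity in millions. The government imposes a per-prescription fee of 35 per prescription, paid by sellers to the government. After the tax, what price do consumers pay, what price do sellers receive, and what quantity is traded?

Consumers pay 74; sellers receive 39; quantity = 225.

Demand slope: (240 − 280)/(71 − 63) = -5, so Qd = 595 − 5P.
Supply slope: (283 − 271)/(68 − 62) = 2, so Qs = 2P + 147.
Without the tax, 595 − 5P = 2P + 147 gives 7P = 448, so P* = 64 and Q* = 275.
With the tax collected from sellers, supply shifts: Qs = 2(P − 35) + 147.
Solving gives Q = 225 with consumers paying 74 and sellers receiving 39 (the 35 wedge).
The less price-elastic side of the market bears the larger share of a per-unit tax.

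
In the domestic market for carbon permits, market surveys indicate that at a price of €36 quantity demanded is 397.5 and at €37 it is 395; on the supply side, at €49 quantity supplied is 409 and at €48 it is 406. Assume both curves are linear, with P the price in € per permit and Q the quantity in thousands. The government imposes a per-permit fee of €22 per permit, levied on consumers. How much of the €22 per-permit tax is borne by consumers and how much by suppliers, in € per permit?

Demand slope: (395 − 397.5)/(37 − 36) = -2.5, so Qd = 487.5 − 2.5P.
Supply slope: (406 − 409)/(48 − 49) = 3, so Qs = 3P + 262.
Before the tax: set 487.5 − 2.5P = 3P + 262 → P* = €41, Q* = 385.
With the tax collected from consumers, demand (in seller-price terms) shifts: Qd = 487.5 − 2.5(P + 22).
Solving gives Q = 355 with consumers paying €53 and suppliers receiving €31 (the €22 wedge).
Burden on consumers: €12; on suppliers: €10. (They sum to €22.)
The less price-elastic side of the market bears the larger share of a per-unit tax.

Consumers bear €12 per permit; suppliers bear €10 per permit.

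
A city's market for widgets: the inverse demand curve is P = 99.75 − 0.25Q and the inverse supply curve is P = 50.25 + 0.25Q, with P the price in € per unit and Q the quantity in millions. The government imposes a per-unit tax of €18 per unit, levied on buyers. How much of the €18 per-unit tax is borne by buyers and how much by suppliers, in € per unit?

Rewrite in direct form: Qd = 399 − 4P and Qs = 4P − 201.
Without the tax, 399 − 4P = 4P − 201 gives 8P = 600, so P* = €75 and Q* = 99.
With the tax collected from buyers, demand (in seller-price terms) shifts: Qd = 399 − 4(P + 18).
New equilibrium: buyers pay €84, suppliers receive €66, Q = 63. (Wedge: Pb − Ps = 18.)
Burden on buyers: €9; on suppliers: €9. (They sum to €18.)
The less price-elastic side of the market bears the larger share of a per-unit tax.

Buyers bear €9 per unit; suppliers bear €9 per unit.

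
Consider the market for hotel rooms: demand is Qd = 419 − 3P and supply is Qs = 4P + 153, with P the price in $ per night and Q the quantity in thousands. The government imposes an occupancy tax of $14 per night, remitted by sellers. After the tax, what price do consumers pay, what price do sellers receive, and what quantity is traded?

Consumers pay $46; sellers receive $32; quantity = 281.

Without the tax, 419 − 3P = 4P + 153 gives 7P = 266, so P* = $38 and Q* = 305.
With the tax collected from sellers, supply shifts: Qs = 4(P − 14) + 153.
Solving gives Q = 281 with consumers paying $46 and sellers receiving $32 (the $14 wedge).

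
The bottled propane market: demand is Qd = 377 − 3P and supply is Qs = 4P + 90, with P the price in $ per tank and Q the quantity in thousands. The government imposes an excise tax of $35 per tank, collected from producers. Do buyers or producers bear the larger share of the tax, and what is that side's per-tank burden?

Buyers bear the larger share: $20 per tank.

Without the tax, 377 − 3P = 4P + 90 gives 7P = 287, so P* = $41 and Q* = 254.
With the tax collected from producers, supply shifts: Qs = 4(P − 35) + 90.
Solving gives Q = 194 with buyers paying $61 and producers receiving $26 (the $35 wedge).
Per-tank burden: buyers $20, producers $15.
Buyers take the larger share because demand is less price-elastic here (demand slope 3 vs supply slope 4).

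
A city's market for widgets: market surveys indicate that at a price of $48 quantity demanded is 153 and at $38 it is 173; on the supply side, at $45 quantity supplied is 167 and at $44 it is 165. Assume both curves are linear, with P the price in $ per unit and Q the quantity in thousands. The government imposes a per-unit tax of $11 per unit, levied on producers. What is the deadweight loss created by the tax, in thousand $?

Demand slope: (173 − 153)/(38 − 48) = -2, so Qd = 249 − 2P.
Supply slope: (165 − 167)/(44 − 45) = 2, so Qs = 2P + 77.
Before the tax: set 249 − 2P = 2P + 77 → P* = $43, Q* = 163.
With the tax collected from producers, supply shifts: Qs = 2(P − 11) + 77.
New equilibrium: buyers pay $48.5, producers receive $37.5, Q = 152. (Wedge: Pb − Ps = 11.)
Quantity falls by |ΔQ| = |163 − 152| = 11.
DWL = ½ · t · |ΔQ| = ½ · 11 · 11 = $60.5.

Deadweight loss = $60.5 thousand.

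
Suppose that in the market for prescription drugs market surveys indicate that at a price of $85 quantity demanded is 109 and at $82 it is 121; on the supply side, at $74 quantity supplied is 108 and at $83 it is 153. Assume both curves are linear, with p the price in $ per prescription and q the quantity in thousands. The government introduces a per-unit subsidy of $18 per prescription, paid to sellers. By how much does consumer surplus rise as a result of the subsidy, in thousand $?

Consumer surplus rises by $1530 thousand.

Demand slope: (121 − 109)/(82 − 85) = -4, so qd = 449 − 4p.
Supply slope: (153 − 108)/(83 − 74) = 5, so qs = 5p − 262.
Without the subsidy, 449 − 4p = 5p − 262 gives 9p = 711, so p* = $79 and q* = 133.
With a per-unit subsidy paid to sellers, each receives p + 18 per unit sold, so supply becomes qs = 5(p + 18) − 262.
New equilibrium: consumers pay $69, sellers receive $87, q = 173. (Wedge: pb − ps = −18.)
ΔCS is the trapezoid between Q = 173 and Q = 133 of height $10: ½ · (133 + 173) · 10 = $1530.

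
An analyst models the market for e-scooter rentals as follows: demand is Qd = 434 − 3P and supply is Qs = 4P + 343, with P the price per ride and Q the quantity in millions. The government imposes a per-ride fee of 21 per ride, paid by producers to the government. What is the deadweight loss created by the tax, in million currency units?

Deadweight loss = 378 million.

Before the tax: set 434 − 3P = 4P + 343 → P* = 13, Q* = 395.
With the tax collected from producers, supply shifts: Qs = 4(P − 21) + 343.
Solving gives Q = 359 with buyers paying 25 and producers receiving 4 (the 21 wedge).
Quantity falls by |ΔQ| = |395 − 359| = 36.
DWL = ½ · t · |ΔQ| = ½ · 21 · 36 = 378.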